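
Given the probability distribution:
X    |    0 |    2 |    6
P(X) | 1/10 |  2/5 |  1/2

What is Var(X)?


E[X] = 19/5
E[X²] = 98/5
Var(X) = E[X²] - (E[X])² = 98/5 - 361/25 = 129/25

Var(X) = 129/25 ≈ 5.1600


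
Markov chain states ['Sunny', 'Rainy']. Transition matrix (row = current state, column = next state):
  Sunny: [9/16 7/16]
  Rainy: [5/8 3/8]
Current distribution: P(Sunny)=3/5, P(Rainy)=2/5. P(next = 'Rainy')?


P(next=Rainy) = Σᵢ P(now=i)×P(i→Rainy)
= 3/5×7/16 + 2/5×3/8
= 21/80 + 3/20 = 33/80

P = 33/80 ≈ 0.4125


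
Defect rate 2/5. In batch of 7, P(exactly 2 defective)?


Binomial: P(X=2) = C(7,2)×p^2×(1-p)^5
= 21 × 4/25 × 243/3125 = 20412/78125

P(X=2) = 20412/78125 ≈ 26.13%


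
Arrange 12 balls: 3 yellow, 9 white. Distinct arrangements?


12!/(3!×9!) = 220

220


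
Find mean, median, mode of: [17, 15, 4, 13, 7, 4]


Sorted: [4, 4, 7, 13, 15, 17]
Mean = 60/6 = 10
Median = 10
Freq: {17: 1, 15: 1, 4: 2, 13: 1, 7: 1}
Mode: [4]

Mean=10, Median=10, Mode=4


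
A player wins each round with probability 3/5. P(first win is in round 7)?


Geometric: P(X=7) = (1-p)^(k-1)×p = (2/5)^6×3/5 = 192/78125

P(X=7) = 192/78125 ≈ 0.25%


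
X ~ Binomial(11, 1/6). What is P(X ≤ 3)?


P(X ≤ 3) = Σ P(X=i) for i=0..3
P(X=0) = 48828125/362797056
P(X=1) = 107421875/362797056
P(X=2) = 107421875/362797056
P(X=3) = 21484375/120932352
Sum = 13671875/15116544

P(X ≤ 3) = 13671875/15116544 ≈ 90.44%


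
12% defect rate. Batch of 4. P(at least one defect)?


P(all good) = (22/25)^4 = 234256/390625
P(≥1 defect) = 156369/390625

P = 156369/390625 ≈ 40.03%


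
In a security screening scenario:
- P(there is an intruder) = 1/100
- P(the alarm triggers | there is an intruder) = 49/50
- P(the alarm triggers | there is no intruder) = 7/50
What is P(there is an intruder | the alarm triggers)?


Using Bayes' theorem:
P(A|B) = P(B|A)·P(A) / P(B)

P(the alarm triggers) = 49/50 × 1/100 + 7/50 × 99/100
= 49/5000 + 693/5000 = 371/2500

P(there is an intruder|the alarm triggers) = (49/5000) / (371/2500) = 7/106

P(there is an intruder|the alarm triggers) = 7/106 ≈ 6.60%


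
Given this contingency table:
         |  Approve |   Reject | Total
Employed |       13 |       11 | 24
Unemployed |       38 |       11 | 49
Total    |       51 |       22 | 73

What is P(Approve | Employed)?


P(Approve | Employed) = 13/(13+11) = 13/24

P(Approve|Employed) = 13/24 ≈ 54.17%


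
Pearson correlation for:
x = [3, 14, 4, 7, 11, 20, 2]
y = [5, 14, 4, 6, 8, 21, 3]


n=7, Σx=61, Σy=61, Σxy=783, Σx²=795, Σy²=787
r = (7×783 - 61×61)/√((7×795 - 61²)(7×787 - 61²))
= 1760/√(1844×1788) = 1760/√3297072 ≈ 1760/1815.7841 ≈ 0.9693

r ≈ 0.9693


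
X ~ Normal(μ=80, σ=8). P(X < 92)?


z = (92-80)/8 = 1.5
P(Z < 1.5) = 0.9332

P(X < 92) ≈ 0.9332


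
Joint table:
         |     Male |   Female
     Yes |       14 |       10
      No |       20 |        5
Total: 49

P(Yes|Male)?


P(Yes|Male) = 14/(14+20) = 14/34 = 7/17

P = 7/17 ≈ 41.18%


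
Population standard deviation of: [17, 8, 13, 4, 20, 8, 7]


Mean = 77/7 = 11
  (17-11)²=36
  (8-11)²=9
  (13-11)²=4
  (4-11)²=49
  (20-11)²=81
  (8-11)²=9
  (7-11)²=16
Σ(x-μ)² = 204
σ² = 204/7

σ = √(204/7) ≈ 5.3984


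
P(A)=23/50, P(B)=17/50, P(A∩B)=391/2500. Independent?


P(A)×P(B) = 391/2500
P(A∩B) = 391/2500
Equal ✓ → Independent

Yes, independent


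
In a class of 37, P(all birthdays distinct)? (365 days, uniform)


P(all different) = Π(365-i)/365 for i=0..36
= (365/365)×(364/365)×...×(329/365)
= 0.151266

P ≈ 0.1513 ≈ 15.13%


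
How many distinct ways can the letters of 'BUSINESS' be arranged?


Letters: 8, freq: {'B': 1, 'U': 1, 'S': 3, 'I': 1, 'N': 1, 'E': 1}
8!/(1!×1!×3!×1!×1!×1!) = 40320/6 = 6720

6720


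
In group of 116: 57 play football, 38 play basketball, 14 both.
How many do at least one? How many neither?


|A∪B| = 57+38-14 = 81
Neither = 116-81 = 35

At least one: 81; Neither: 35


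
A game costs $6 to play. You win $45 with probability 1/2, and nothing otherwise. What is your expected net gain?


E[gain] = (45-6)×1/2 + (-6)×1/2
= 39/2 - 3 = 33/2

Expected net gain = $33/2 ≈ $16.50


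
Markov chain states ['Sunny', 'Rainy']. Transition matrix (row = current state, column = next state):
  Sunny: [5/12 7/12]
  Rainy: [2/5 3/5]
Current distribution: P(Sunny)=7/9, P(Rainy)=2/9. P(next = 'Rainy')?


P(next=Rainy) = Σᵢ P(now=i)×P(i→Rainy)
= 7/9×7/12 + 2/9×3/5
= 49/108 + 2/15 = 317/540

P = 317/540 ≈ 0.5870


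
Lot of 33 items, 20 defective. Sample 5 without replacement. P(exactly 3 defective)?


Hypergeometric: C(20,3)×C(13,2)/C(33,5)
= 1140×78/237336 = 3705/9889

P(X=3) = 3705/9889 ≈ 37.47%


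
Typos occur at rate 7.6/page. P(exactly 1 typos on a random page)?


Poisson(λ=7.6): P(X=1) = e^(-λ)×λ^k/k!
= e^(-7.6) × 7.6^1 / 1!
≈ 0.0005004514334 × 7.6 / 1 ≈ 0.003803

P(X=1) ≈ 0.003803 ≈ 0.38%


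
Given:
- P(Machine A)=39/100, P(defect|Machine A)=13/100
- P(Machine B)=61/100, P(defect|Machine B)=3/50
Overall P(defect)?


P(B) = Σ P(B|Aᵢ)×P(Aᵢ)
  13/100×39/100 = 507/10000
  3/50×61/100 = 183/5000
Sum = 873/10000

P(defect) = 873/10000 ≈ 8.73%


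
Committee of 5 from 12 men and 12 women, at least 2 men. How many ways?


Count by #men:
  2M,3W: C(12,2)×C(12,3)=14520
  3M,2W: C(12,3)×C(12,2)=14520
  4M,1W: C(12,4)×C(12,1)=5940
  5M,0W: C(12,5)×C(12,0)=792
Total = 35772

35772


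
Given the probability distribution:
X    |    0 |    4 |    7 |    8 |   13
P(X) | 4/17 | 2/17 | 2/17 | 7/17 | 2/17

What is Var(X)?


E[X] = 104/17
E[X²] = 916/17
Var(X) = E[X²] - (E[X])² = 916/17 - 10816/289 = 4756/289

Var(X) = 4756/289 ≈ 16.4567


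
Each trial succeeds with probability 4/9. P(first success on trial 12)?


Geometric: P(X=12) = (1-p)^(k-1)×p = (5/9)^11×4/9 = 195312500/282429536481

P(X=12) = 195312500/282429536481 ≈ 0.07%


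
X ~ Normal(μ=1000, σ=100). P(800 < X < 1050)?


z₁=(800-1000)/100=-2.0, z₂=(1050-1000)/100=0.5
P = Φ(0.5) - Φ(-2.0) = 0.691462 - 0.022750 = 0.668712 ≈ 0.6687

P(800 < X < 1050) ≈ 0.6687


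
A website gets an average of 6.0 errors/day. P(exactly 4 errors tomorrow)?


Poisson(λ=6.0): P(X=4) = e^(-λ)×λ^k/k!
= e^(-6.0) × 6.0^4 / 4!
≈ 0.002478752177 × 1296 / 24 ≈ 0.133853

P(X=4) ≈ 0.133853 ≈ 13.39%


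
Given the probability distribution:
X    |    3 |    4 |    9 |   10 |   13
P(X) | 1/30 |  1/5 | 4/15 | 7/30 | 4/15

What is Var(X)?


E[X] = 91/10
E[X²] = 187/2
Var(X) = E[X²] - (E[X])² = 187/2 - 8281/100 = 1069/100

Var(X) = 1069/100 ≈ 10.6900


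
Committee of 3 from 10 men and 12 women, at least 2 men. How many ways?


Count by #men:
  2M,1W: C(10,2)×C(12,1)=540
  3M,0W: C(10,3)×C(12,0)=120
Total = 660

660


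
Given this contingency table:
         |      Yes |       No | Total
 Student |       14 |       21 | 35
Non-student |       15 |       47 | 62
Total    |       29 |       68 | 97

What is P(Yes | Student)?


P(Yes | Student) = 14/(14+21) = 14/35 = 2/5

P(Yes|Student) = 2/5 ≈ 40.00%


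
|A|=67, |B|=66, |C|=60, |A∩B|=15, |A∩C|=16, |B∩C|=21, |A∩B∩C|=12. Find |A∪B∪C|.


|A∪B∪C| = 67+66+60-15-16-21+12 = 153

|A∪B∪C| = 153


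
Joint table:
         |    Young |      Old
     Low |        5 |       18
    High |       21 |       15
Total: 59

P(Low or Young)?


P(Low∨Young) = P(Low) + P(Young) - P(Low∧Young)
= (23 + 26 - 5)/59 = 44/59

P = 44/59 ≈ 74.58%


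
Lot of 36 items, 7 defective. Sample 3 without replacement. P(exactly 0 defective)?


Hypergeometric: C(7,0)×C(29,3)/C(36,3)
= 1×3654/7140 = 87/170

P(X=0) = 87/170 ≈ 51.18%


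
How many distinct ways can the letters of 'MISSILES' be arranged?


Letters: 8, freq: {'M': 1, 'I': 2, 'S': 3, 'L': 1, 'E': 1}
8!/(1!×2!×3!×1!×1!) = 40320/12 = 3360

3360


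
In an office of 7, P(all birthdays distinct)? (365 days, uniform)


P(all different) = Π(365-i)/365 for i=0..6
= (365/365)×(364/365)×...×(359/365)
= 0.943764

P ≈ 0.9438 ≈ 94.38%


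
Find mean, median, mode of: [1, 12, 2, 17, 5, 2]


Sorted: [1, 2, 2, 5, 12, 17]
Mean = 39/6 = 13/2
Median = 7/2
Freq: {1: 1, 12: 1, 2: 2, 17: 1, 5: 1}
Mode: [2]

Mean=13/2, Median=7/2, Mode=2


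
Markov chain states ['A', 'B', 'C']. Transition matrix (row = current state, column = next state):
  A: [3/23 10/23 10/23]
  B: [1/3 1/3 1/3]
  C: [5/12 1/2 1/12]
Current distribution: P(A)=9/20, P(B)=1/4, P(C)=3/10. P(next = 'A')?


P(next=A) = Σᵢ P(now=i)×P(i→A)
= 9/20×3/23 + 1/4×1/3 + 3/10×5/12
= 27/460 + 1/12 + 1/8 = 737/2760

P = 737/2760 ≈ 0.2670


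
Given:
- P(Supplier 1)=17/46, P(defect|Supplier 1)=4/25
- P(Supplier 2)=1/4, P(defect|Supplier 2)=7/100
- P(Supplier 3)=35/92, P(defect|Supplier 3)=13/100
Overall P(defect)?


P(B) = Σ P(B|Aᵢ)×P(Aᵢ)
  4/25×17/46 = 34/575
  7/100×1/4 = 7/400
  13/100×35/92 = 91/1840
Sum = 29/230

P(defect) = 29/230 ≈ 12.61%


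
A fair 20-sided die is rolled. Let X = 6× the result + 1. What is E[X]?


E[die] = (1+20)/2 = 21/2
E[X] = 6×21/2 + 1 = 64

E[X] = 64


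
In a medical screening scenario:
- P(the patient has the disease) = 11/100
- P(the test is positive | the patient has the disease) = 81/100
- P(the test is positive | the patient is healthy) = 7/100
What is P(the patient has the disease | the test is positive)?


Using Bayes' theorem:
P(A|B) = P(B|A)·P(A) / P(B)

P(the test is positive) = 81/100 × 11/100 + 7/100 × 89/100
= 891/10000 + 623/10000 = 757/5000

P(the patient has the disease|the test is positive) = (891/10000) / (757/5000) = 891/1514

P(the patient has the disease|the test is positive) = 891/1514 ≈ 58.85%


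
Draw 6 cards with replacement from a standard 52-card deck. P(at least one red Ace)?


P(not a red Ace) = 50/52 = 25/26
P(none in 6 draws) = (25/26)^6 = 244140625/308915776
P(≥1 red Ace) = 1 - 244140625/308915776 = 64775151/308915776

P = 64775151/308915776 ≈ 20.97%


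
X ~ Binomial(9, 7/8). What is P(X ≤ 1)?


P(X ≤ 1) = Σ P(X=i) for i=0..1
P(X=0) = 1/134217728
P(X=1) = 63/134217728
Sum = 1/2097152

P(X ≤ 1) = 1/2097152 ≈ 0.00%


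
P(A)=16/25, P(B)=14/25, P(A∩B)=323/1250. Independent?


P(A)×P(B) = 224/625
P(A∩B) = 323/1250
Not equal → NOT independent

No, not independent


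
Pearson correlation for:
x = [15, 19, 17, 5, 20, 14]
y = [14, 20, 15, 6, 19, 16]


n=6, Σx=90, Σy=90, Σxy=1479, Σx²=1496, Σy²=1474
r = (6×1479 - 90×90)/√((6×1496 - 90²)(6×1474 - 90²))
= 774/√(876×744) = 774/√651744 ≈ 774/807.3066 ≈ 0.9587

r ≈ 0.9587


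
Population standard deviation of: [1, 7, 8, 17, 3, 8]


Mean = 44/6 = 22/3
  (1-22/3)²=361/9
  (7-22/3)²=1/9
  (8-22/3)²=4/9
  (17-22/3)²=841/9
  (3-22/3)²=169/9
  (8-22/3)²=4/9
Σ(x-μ)² = 460/3
σ² = (460/3)/6 = 230/9

σ = √(230/9) ≈ 5.0553


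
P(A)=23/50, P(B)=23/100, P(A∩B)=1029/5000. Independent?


P(A)×P(B) = 529/5000
P(A∩B) = 1029/5000
Not equal → NOT independent

No, not independent


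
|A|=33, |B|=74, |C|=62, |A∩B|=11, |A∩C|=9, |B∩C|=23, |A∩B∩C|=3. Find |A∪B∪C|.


|A∪B∪C| = 33+74+62-11-9-23+3 = 129

|A∪B∪C| = 129


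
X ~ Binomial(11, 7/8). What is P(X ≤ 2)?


P(X ≤ 2) = Σ P(X=i) for i=0..2
P(X=0) = 1/8589934592
P(X=1) = 77/8589934592
P(X=2) = 2695/8589934592
Sum = 2773/8589934592

P(X ≤ 2) = 2773/8589934592 ≈ 0.00%


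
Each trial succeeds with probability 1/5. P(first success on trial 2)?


Geometric: P(X=2) = (1-p)^(k-1)×p = (4/5)^1×1/5 = 4/25

P(X=2) = 4/25 ≈ 16.00%


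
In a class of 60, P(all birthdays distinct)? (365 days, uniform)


P(all different) = Π(365-i)/365 for i=0..59
= (365/365)×(364/365)×...×(306/365)
= 0.005877

P ≈ 0.0059 ≈ 0.59%


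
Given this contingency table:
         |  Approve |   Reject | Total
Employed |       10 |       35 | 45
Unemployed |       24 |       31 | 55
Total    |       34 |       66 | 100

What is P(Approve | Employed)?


P(Approve | Employed) = 10/(10+35) = 10/45 = 2/9

P(Approve|Employed) = 2/9 ≈ 22.22%


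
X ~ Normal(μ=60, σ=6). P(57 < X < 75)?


z₁=(57-60)/6=-0.5, z₂=(75-60)/6=2.5
P = Φ(2.5) - Φ(-0.5) = 0.993790 - 0.308538 = 0.685252 ≈ 0.6853

P(57 < X < 75) ≈ 0.6853


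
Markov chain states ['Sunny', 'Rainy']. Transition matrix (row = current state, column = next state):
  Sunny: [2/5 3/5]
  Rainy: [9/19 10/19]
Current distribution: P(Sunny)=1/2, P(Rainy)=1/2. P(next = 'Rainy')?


P(next=Rainy) = Σᵢ P(now=i)×P(i→Rainy)
= 1/2×3/5 + 1/2×10/19
= 3/10 + 5/19 = 107/190

P = 107/190 ≈ 0.5632


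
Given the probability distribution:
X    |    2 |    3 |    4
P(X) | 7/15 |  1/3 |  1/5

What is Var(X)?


E[X] = 41/15
E[X²] = 121/15
Var(X) = E[X²] - (E[X])² = 121/15 - 1681/225 = 134/225

Var(X) = 134/225 ≈ 0.5956


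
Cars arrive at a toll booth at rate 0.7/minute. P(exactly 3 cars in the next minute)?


Poisson(λ=0.7): P(X=3) = e^(-λ)×λ^k/k!
= e^(-0.7) × 0.7^3 / 3!
≈ 0.4965853038 × 0.343 / 6 ≈ 0.028388

P(X=3) ≈ 0.028388 ≈ 2.84%


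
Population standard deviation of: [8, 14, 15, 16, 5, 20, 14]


Mean = 92/7
  (8-92/7)²=1296/49
  (14-92/7)²=36/49
  (15-92/7)²=169/49
  (16-92/7)²=400/49
  (5-92/7)²=3249/49
  (20-92/7)²=2304/49
  (14-92/7)²=36/49
Σ(x-μ)² = 1070/7
σ² = (1070/7)/7 = 1070/49

σ = √(1070/49) ≈ 4.6730


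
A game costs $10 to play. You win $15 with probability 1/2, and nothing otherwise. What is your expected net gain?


E[gain] = (15-10)×1/2 + (-10)×1/2
= 5/2 - 5 = -5/2

Expected net gain = $-5/2 ≈ $-2.50


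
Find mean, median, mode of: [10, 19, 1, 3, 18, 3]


Sorted: [1, 3, 3, 10, 18, 19]
Mean = 54/6 = 9
Median = 13/2
Freq: {10: 1, 19: 1, 1: 1, 3: 2, 18: 1}
Mode: [3]

Mean=9, Median=13/2, Mode=3


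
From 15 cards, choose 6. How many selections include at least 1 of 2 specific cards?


Complement: C(15,6) - C(13,6) = 5005 - 1716 = 3289

3289


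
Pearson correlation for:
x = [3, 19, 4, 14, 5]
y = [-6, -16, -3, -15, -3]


n=5, Σx=45, Σy=-43, Σxy=-559, Σx²=607, Σy²=535
r = (5×(-559) - 45×(-43))/√((5×607 - 45²)(5×535 - (-43)²))
= -860/√(1010×826) = -860/√834260 ≈ -860/913.3783 ≈ -0.9416

r ≈ -0.9416


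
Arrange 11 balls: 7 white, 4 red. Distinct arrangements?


11!/(7!×4!) = 330

330


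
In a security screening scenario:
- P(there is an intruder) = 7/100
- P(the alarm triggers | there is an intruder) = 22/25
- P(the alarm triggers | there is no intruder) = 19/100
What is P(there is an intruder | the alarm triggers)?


Using Bayes' theorem:
P(A|B) = P(B|A)·P(A) / P(B)

P(the alarm triggers) = 22/25 × 7/100 + 19/100 × 93/100
= 77/1250 + 1767/10000 = 2383/10000

P(there is an intruder|the alarm triggers) = (77/1250) / (2383/10000) = 616/2383

P(there is an intruder|the alarm triggers) = 616/2383 ≈ 25.85%


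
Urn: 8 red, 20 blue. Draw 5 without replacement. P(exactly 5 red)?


Hypergeometric: C(8,5)×C(20,0)/C(28,5)
= 56×1/98280 = 1/1755

P(X=5) = 1/1755 ≈ 0.06%


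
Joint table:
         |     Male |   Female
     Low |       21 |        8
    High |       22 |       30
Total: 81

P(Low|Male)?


P(Low|Male) = 21/(21+22) = 21/43

P = 21/43 ≈ 48.84%


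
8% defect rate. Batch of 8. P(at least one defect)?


P(all good) = (23/25)^8 = 78310985281/152587890625
P(≥1 defect) = 74276905344/152587890625

P = 74276905344/152587890625 ≈ 48.68%


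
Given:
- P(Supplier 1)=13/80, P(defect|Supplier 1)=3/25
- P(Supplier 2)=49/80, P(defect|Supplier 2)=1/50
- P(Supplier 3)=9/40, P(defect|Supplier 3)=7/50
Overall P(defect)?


P(B) = Σ P(B|Aᵢ)×P(Aᵢ)
  3/25×13/80 = 39/2000
  1/50×49/80 = 49/4000
  7/50×9/40 = 63/2000
Sum = 253/4000

P(defect) = 253/4000 ≈ 6.33%


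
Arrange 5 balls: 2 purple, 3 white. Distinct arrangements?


5!/(2!×3!) = 10

10


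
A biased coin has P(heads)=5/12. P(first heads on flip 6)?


Geometric: P(X=6) = (1-p)^(k-1)×p = (7/12)^5×5/12 = 84035/2985984

P(X=6) = 84035/2985984 ≈ 2.81%


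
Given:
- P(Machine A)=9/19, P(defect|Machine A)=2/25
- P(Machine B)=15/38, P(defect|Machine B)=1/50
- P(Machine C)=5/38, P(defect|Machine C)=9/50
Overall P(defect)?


P(B) = Σ P(B|Aᵢ)×P(Aᵢ)
  2/25×9/19 = 18/475
  1/50×15/38 = 3/380
  9/50×5/38 = 9/380
Sum = 33/475

P(defect) = 33/475 ≈ 6.95%


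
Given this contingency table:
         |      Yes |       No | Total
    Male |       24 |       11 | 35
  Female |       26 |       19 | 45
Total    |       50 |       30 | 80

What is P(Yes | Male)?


P(Yes | Male) = 24/(24+11) = 24/35

P(Yes|Male) = 24/35 ≈ 68.57%


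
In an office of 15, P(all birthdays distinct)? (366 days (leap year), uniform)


P(all different) = Π(366-i)/366 for i=0..14
= (366/366)×(365/366)×...×(352/366)
= 0.747702

P ≈ 0.7477 ≈ 74.77%


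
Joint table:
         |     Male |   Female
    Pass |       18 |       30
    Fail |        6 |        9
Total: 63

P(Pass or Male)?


P(Pass∨Male) = P(Pass) + P(Male) - P(Pass∧Male)
= (48 + 24 - 18)/63 = 54/63 = 6/7

P = 6/7 ≈ 85.71%


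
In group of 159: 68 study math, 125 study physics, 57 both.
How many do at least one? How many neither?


|A∪B| = 68+125-57 = 136
Neither = 159-136 = 23

At least one: 136; Neither: 23


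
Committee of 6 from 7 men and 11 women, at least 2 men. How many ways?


Count by #men:
  2M,4W: C(7,2)×C(11,4)=6930
  3M,3W: C(7,3)×C(11,3)=5775
  4M,2W: C(7,4)×C(11,2)=1925
  5M,1W: C(7,5)×C(11,1)=231
  6M,0W: C(7,6)×C(11,0)=7
Total = 14868

14868


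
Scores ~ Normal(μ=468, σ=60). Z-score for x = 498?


z = (x - μ)/σ = (498 - 468)/60 = 0.5

z = 0.5


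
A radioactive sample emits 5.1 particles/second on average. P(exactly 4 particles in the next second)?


Poisson(λ=5.1): P(X=4) = e^(-λ)×λ^k/k!
= e^(-5.1) × 5.1^4 / 4!
≈ 0.006096746566 × 676.5201 / 24 ≈ 0.171857

P(X=4) ≈ 0.171857 ≈ 17.19%


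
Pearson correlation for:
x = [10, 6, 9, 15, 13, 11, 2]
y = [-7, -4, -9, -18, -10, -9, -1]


n=7, Σx=66, Σy=-58, Σxy=-676, Σx²=736, Σy²=652
r = (7×(-676) - 66×(-58))/√((7×736 - 66²)(7×652 - (-58)²))
= -904/√(796×1200) = -904/√955200 ≈ -904/977.3433 ≈ -0.9250

r ≈ -0.9250


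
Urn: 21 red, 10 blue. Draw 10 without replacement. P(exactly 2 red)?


Hypergeometric: C(21,2)×C(10,8)/C(31,10)
= 210×45/44352165 = 630/2956811

P(X=2) = 630/2956811 ≈ 0.02%


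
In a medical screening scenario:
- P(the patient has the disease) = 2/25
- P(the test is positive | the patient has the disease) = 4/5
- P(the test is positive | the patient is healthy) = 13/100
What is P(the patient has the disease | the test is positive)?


Using Bayes' theorem:
P(A|B) = P(B|A)·P(A) / P(B)

P(the test is positive) = 4/5 × 2/25 + 13/100 × 23/25
= 8/125 + 299/2500 = 459/2500

P(the patient has the disease|the test is positive) = (8/125) / (459/2500) = 160/459

P(the patient has the disease|the test is positive) = 160/459 ≈ 34.86%


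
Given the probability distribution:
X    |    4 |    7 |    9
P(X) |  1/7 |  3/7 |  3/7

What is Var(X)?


E[X] = 52/7
E[X²] = 58
Var(X) = E[X²] - (E[X])² = 58 - 2704/49 = 138/49

Var(X) = 138/49 ≈ 2.8163


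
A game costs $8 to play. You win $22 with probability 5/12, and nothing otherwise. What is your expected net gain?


E[gain] = (22-8)×5/12 + (-8)×7/12
= 35/6 - 14/3 = 7/6

Expected net gain = $7/6 ≈ $1.17


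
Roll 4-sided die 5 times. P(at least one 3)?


P(no 3)^5 = (3/4)^5 = 243/1024
P(≥1) = 1 - 243/1024 = 781/1024

P = 781/1024 ≈ 76.27%


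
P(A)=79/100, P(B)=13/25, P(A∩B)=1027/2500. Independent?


P(A)×P(B) = 1027/2500
P(A∩B) = 1027/2500
Equal ✓ → Independent

Yes, independent


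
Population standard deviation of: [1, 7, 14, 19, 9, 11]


Mean = 61/6
  (1-61/6)²=3025/36
  (7-61/6)²=361/36
  (14-61/6)²=529/36
  (19-61/6)²=2809/36
  (9-61/6)²=49/36
  (11-61/6)²=25/36
Σ(x-μ)² = 1133/6
σ² = (1133/6)/6 = 1133/36

σ = √(1133/36) ≈ 5.6100


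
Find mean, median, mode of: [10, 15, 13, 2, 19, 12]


Sorted: [2, 10, 12, 13, 15, 19]
Mean = 71/6
Median = 25/2
Freq: {10: 1, 15: 1, 13: 1, 2: 1, 19: 1, 12: 1}
Mode: No mode

Mean=71/6, Median=25/2, Mode=No mode


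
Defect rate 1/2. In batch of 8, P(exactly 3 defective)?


Binomial: P(X=3) = C(8,3)×p^3×(1-p)^5
= 56 × 1/8 × 1/32 = 7/32

P(X=3) = 7/32 ≈ 21.88%


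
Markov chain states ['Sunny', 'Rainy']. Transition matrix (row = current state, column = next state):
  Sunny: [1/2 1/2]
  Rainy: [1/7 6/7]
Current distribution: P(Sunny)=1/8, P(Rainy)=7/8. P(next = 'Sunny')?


P(next=Sunny) = Σᵢ P(now=i)×P(i→Sunny)
= 1/8×1/2 + 7/8×1/7
= 1/16 + 1/8 = 3/16

P = 3/16 ≈ 0.1875


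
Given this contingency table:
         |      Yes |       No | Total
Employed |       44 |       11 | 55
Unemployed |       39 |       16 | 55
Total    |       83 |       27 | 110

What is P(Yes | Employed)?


P(Yes | Employed) = 44/(44+11) = 44/55 = 4/5

P(Yes|Employed) = 4/5 ≈ 80.00%


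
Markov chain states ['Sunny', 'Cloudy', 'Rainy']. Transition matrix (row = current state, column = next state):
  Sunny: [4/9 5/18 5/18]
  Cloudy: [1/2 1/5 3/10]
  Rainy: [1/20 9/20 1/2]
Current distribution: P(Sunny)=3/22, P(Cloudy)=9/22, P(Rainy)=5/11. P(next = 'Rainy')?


P(next=Rainy) = Σᵢ P(now=i)×P(i→Rainy)
= 3/22×5/18 + 9/22×3/10 + 5/11×1/2
= 5/132 + 27/220 + 5/22 = 64/165

P = 64/165 ≈ 0.3879


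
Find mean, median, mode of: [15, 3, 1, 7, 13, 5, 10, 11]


Sorted: [1, 3, 5, 7, 10, 11, 13, 15]
Mean = 65/8
Median = 17/2
Freq: {15: 1, 3: 1, 1: 1, 7: 1, 13: 1, 5: 1, 10: 1, 11: 1}
Mode: No mode

Mean=65/8, Median=17/2, Mode=No mode


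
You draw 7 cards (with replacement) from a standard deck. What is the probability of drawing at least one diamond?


P(not a diamond) = 39/52 = 3/4
P(none in 7 draws) = (3/4)^7 = 2187/16384
P(≥1 diamond) = 1 - 2187/16384 = 14197/16384

P = 14197/16384 ≈ 86.65%


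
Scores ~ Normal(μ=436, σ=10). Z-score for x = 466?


z = (x - μ)/σ = (466 - 436)/10 = 3.0

z = 3.0


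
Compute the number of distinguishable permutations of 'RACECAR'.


Letters: 7, freq: {'R': 2, 'A': 2, 'C': 2, 'E': 1}
7!/(2!×2!×2!×1!) = 5040/8 = 630

630


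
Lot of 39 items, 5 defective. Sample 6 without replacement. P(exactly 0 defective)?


Hypergeometric: C(5,0)×C(34,6)/C(39,6)
= 1×1344904/3262623 = 79112/191919

P(X=0) = 79112/191919 ≈ 41.22%


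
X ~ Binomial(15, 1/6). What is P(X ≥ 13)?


P(X ≥ 13) = Σ P(X=i) for i=13..15
P(X=13) = 875/156728328192
P(X=14) = 25/156728328192
P(X=15) = 1/470184984576
Sum = 2701/470184984576

P(X ≥ 13) = 2701/470184984576 ≈ 0.00%


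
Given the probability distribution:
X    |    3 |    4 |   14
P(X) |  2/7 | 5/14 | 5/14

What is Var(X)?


E[X] = 51/7
E[X²] = 548/7
Var(X) = E[X²] - (E[X])² = 548/7 - 2601/49 = 1235/49

Var(X) = 1235/49 ≈ 25.2041


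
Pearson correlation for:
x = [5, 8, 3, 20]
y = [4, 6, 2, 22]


n=4, Σx=36, Σy=34, Σxy=514, Σx²=498, Σy²=540
r = (4×514 - 36×34)/√((4×498 - 36²)(4×540 - 34²))
= 832/√(696×1004) = 832/√698784 ≈ 832/835.9330 ≈ 0.9953

r ≈ 0.9953


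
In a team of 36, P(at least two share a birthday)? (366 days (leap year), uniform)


P(all different) = Π(366-i)/366 for i=0..35
= 0.168667
P(match) = 1 - 0.168667 = 0.831333

P ≈ 0.8313 ≈ 83.13%


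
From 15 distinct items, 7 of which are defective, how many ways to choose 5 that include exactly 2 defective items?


Choose 2 of the 7 defective items and 3 of the other 8 items:
C(7,2)×C(8,3) = 21×56 = 1176

1176


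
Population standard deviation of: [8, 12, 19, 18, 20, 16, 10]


Mean = 103/7
  (8-103/7)²=2209/49
  (12-103/7)²=361/49
  (19-103/7)²=900/49
  (18-103/7)²=529/49
  (20-103/7)²=1369/49
  (16-103/7)²=81/49
  (10-103/7)²=1089/49
Σ(x-μ)² = 934/7
σ² = (934/7)/7 = 934/49

σ = √(934/49) ≈ 4.3659


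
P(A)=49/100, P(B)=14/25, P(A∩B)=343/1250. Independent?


P(A)×P(B) = 343/1250
P(A∩B) = 343/1250
Equal ✓ → Independent

Yes, independent


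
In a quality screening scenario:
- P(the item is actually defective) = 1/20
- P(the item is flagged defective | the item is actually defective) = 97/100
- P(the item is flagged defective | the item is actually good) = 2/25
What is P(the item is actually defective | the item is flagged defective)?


Using Bayes' theorem:
P(A|B) = P(B|A)·P(A) / P(B)

P(the item is flagged defective) = 97/100 × 1/20 + 2/25 × 19/20
= 97/2000 + 19/250 = 249/2000

P(the item is actually defective|the item is flagged defective) = (97/2000) / (249/2000) = 97/249

P(the item is actually defective|the item is flagged defective) = 97/249 ≈ 38.96%


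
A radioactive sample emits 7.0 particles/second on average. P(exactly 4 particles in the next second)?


Poisson(λ=7.0): P(X=4) = e^(-λ)×λ^k/k!
= e^(-7.0) × 7.0^4 / 4!
≈ 0.0009118819656 × 2401 / 24 ≈ 0.091226

P(X=4) ≈ 0.091226 ≈ 9.12%


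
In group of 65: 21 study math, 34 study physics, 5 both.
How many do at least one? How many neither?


|A∪B| = 21+34-5 = 50
Neither = 65-50 = 15

At least one: 50; Neither: 15


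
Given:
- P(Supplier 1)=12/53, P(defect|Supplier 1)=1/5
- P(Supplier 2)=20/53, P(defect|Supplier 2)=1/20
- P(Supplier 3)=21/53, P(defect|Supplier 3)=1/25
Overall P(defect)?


P(B) = Σ P(B|Aᵢ)×P(Aᵢ)
  1/5×12/53 = 12/265
  1/20×20/53 = 1/53
  1/25×21/53 = 21/1325
Sum = 2/25

P(defect) = 2/25 ≈ 8.00%


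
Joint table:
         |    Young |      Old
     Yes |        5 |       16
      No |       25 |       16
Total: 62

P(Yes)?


P(Yes) = (5+16)/62 = 21/62

P(Yes) = 21/62 ≈ 33.87%


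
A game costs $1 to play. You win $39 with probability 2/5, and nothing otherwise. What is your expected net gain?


E[gain] = (39-1)×2/5 + (-1)×3/5
= 76/5 - 3/5 = 73/5

Expected net gain = $73/5 ≈ $14.60


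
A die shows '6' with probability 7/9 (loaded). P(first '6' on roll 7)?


Geometric: P(X=7) = (1-p)^(k-1)×p = (2/9)^6×7/9 = 448/4782969

P(X=7) = 448/4782969 ≈ 0.01%


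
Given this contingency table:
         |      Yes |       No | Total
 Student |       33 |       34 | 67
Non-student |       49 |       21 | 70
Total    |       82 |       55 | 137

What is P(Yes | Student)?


P(Yes | Student) = 33/(33+34) = 33/67

P(Yes|Student) = 33/67 ≈ 49.25%


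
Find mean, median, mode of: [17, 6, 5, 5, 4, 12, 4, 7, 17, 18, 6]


Sorted: [4, 4, 5, 5, 6, 6, 7, 12, 17, 17, 18]
Mean = 101/11
Median = 6
Freq: {17: 2, 6: 2, 5: 2, 4: 2, 12: 1, 7: 1, 18: 1}
Mode: [4, 5, 6, 17]

Mean=101/11, Median=6, Mode=[4, 5, 6, 17]


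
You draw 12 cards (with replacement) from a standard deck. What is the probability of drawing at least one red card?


P(not a red card) = 26/52 = 1/2
P(none in 12 draws) = (1/2)^12 = 1/4096
P(≥1 red card) = 1 - 1/4096 = 4095/4096

P = 4095/4096 ≈ 99.98%


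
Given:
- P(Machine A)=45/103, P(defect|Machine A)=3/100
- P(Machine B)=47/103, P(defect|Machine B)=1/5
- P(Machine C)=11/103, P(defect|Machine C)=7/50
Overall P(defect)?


P(B) = Σ P(B|Aᵢ)×P(Aᵢ)
  3/100×45/103 = 27/2060
  1/5×47/103 = 47/515
  7/50×11/103 = 77/5150
Sum = 1229/10300

P(defect) = 1229/10300 ≈ 11.93%


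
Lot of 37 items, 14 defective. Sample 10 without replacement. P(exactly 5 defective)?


Hypergeometric: C(14,5)×C(23,5)/C(37,10)
= 2002×33649/348330136 = 437437/2261884

P(X=5) = 437437/2261884 ≈ 19.34%


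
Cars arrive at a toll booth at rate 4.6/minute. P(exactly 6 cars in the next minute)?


Poisson(λ=4.6): P(X=6) = e^(-λ)×λ^k/k!
= e^(-4.6) × 4.6^6 / 6!
≈ 0.01005183574 × 9474.296896 / 720 ≈ 0.132270

P(X=6) ≈ 0.132270 ≈ 13.23%


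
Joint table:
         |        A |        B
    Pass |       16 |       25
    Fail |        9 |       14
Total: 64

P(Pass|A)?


P(Pass|A) = 16/(16+9) = 16/25

P = 16/25 ≈ 64.00%


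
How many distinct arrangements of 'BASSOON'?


Letters: 7, freq: {'B': 1, 'A': 1, 'S': 2, 'O': 2, 'N': 1}
7!/(1!×1!×2!×2!×1!) = 5040/4 = 1260

1260


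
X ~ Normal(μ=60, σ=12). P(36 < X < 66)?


z₁=(36-60)/12=-2.0, z₂=(66-60)/12=0.5
P = Φ(0.5) - Φ(-2.0) = 0.691462 - 0.022750 = 0.668712 ≈ 0.6687

P(36 < X < 66) ≈ 0.6687


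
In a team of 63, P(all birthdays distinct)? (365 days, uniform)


P(all different) = Π(365-i)/365 for i=0..62
= (365/365)×(364/365)×...×(303/365)
= 0.003396

P ≈ 0.0034 ≈ 0.34%


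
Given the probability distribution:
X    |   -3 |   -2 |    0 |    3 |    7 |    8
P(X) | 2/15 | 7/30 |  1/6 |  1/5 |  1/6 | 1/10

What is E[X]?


E[X] = Σ x·P(X=x)
= (-3)×(2/15) + (-2)×(7/30) + (0)×(1/6) + (3)×(1/5) + (7)×(1/6) + (8)×(1/10)
= 17/10

E[X] = 17/10


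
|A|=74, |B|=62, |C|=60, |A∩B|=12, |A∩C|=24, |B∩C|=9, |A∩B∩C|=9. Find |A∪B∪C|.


|A∪B∪C| = 74+62+60-12-24-9+9 = 160

|A∪B∪C| = 160


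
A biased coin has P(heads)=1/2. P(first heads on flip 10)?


Geometric: P(X=10) = (1-p)^(k-1)×p = (1/2)^9×1/2 = 1/1024

P(X=10) = 1/1024 ≈ 0.10%


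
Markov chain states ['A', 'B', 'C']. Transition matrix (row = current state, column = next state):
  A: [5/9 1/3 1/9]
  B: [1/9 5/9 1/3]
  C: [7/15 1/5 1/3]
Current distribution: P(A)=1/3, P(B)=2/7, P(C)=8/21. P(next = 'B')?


P(next=B) = Σᵢ P(now=i)×P(i→B)
= 1/3×1/3 + 2/7×5/9 + 8/21×1/5
= 1/9 + 10/63 + 8/105 = 109/315

P = 109/315 ≈ 0.3460


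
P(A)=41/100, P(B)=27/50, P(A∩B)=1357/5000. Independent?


P(A)×P(B) = 1107/5000
P(A∩B) = 1357/5000
Not equal → NOT independent

No, not independent


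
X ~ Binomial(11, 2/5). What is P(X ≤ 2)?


P(X ≤ 2) = Σ P(X=i) for i=0..2
P(X=0) = 177147/48828125
P(X=1) = 1299078/48828125
P(X=2) = 866052/9765625
Sum = 1161297/9765625

P(X ≤ 2) = 1161297/9765625 ≈ 11.89%


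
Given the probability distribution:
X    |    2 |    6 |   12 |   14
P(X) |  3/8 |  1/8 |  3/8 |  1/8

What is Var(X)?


E[X] = 31/4
E[X²] = 169/2
Var(X) = E[X²] - (E[X])² = 169/2 - 961/16 = 391/16

Var(X) = 391/16 ≈ 24.4375


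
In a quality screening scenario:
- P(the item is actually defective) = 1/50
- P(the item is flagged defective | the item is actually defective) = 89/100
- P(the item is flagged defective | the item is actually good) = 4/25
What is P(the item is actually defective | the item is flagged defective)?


Using Bayes' theorem:
P(A|B) = P(B|A)·P(A) / P(B)

P(the item is flagged defective) = 89/100 × 1/50 + 4/25 × 49/50
= 89/5000 + 98/625 = 873/5000

P(the item is actually defective|the item is flagged defective) = (89/5000) / (873/5000) = 89/873

P(the item is actually defective|the item is flagged defective) = 89/873 ≈ 10.19%


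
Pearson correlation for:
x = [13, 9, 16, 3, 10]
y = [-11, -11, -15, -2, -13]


n=5, Σx=51, Σy=-52, Σxy=-618, Σx²=615, Σy²=640
r = (5×(-618) - 51×(-52))/√((5×615 - 51²)(5×640 - (-52)²))
= -438/√(474×496) = -438/√235104 ≈ -438/484.8752 ≈ -0.9033

r ≈ -0.9033


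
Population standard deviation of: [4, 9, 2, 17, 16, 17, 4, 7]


Mean = 76/8 = 19/2
  (4-19/2)²=121/4
  (9-19/2)²=1/4
  (2-19/2)²=225/4
  (17-19/2)²=225/4
  (16-19/2)²=169/4
  (17-19/2)²=225/4
  (4-19/2)²=121/4
  (7-19/2)²=25/4
Σ(x-μ)² = 278
σ² = 278/8 = 139/4

σ = √(139/4) ≈ 5.8949


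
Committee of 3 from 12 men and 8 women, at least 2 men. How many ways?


Count by #men:
  2M,1W: C(12,2)×C(8,1)=528
  3M,0W: C(12,3)×C(8,0)=220
Total = 748

748


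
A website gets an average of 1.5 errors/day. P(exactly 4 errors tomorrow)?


Poisson(λ=1.5): P(X=4) = e^(-λ)×λ^k/k!
= e^(-1.5) × 1.5^4 / 4!
≈ 0.2231301601 × 5.0625 / 24 ≈ 0.047067

P(X=4) ≈ 0.047067 ≈ 4.71%


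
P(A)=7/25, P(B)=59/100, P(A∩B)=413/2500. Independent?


P(A)×P(B) = 413/2500
P(A∩B) = 413/2500
Equal ✓ → Independent

Yes, independent


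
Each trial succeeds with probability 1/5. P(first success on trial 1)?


Geometric: P(X=1) = (1-p)^(k-1)×p = (4/5)^0×1/5 = 1/5

P(X=1) = 1/5 ≈ 20.00%


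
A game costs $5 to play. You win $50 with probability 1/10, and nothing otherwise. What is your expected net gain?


E[gain] = (50-5)×1/10 + (-5)×9/10
= 9/2 - 9/2 = 0

Expected net gain = $0 ≈ $0.00


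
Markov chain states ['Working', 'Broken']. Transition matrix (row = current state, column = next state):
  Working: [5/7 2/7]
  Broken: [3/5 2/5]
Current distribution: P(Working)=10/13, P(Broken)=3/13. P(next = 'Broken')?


P(next=Broken) = Σᵢ P(now=i)×P(i→Broken)
= 10/13×2/7 + 3/13×2/5
= 20/91 + 6/65 = 142/455

P = 142/455 ≈ 0.3121


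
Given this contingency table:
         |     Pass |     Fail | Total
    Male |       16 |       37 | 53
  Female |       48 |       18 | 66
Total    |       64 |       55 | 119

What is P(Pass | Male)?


P(Pass | Male) = 16/(16+37) = 16/53

P(Pass|Male) = 16/53 ≈ 30.19%


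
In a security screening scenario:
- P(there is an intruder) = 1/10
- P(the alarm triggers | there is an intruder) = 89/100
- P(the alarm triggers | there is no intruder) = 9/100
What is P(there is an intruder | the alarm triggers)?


Using Bayes' theorem:
P(A|B) = P(B|A)·P(A) / P(B)

P(the alarm triggers) = 89/100 × 1/10 + 9/100 × 9/10
= 89/1000 + 81/1000 = 17/100

P(there is an intruder|the alarm triggers) = (89/1000) / (17/100) = 89/170

P(there is an intruder|the alarm triggers) = 89/170 ≈ 52.35%


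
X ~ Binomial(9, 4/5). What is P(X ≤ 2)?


P(X ≤ 2) = Σ P(X=i) for i=0..2
P(X=0) = 1/1953125
P(X=1) = 36/1953125
P(X=2) = 576/1953125
Sum = 613/1953125

P(X ≤ 2) = 613/1953125 ≈ 0.03%


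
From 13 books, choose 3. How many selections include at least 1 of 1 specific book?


Complement: C(13,3) - C(12,3) = 286 - 220 = 66

66


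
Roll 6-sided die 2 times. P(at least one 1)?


P(no 1)^2 = (5/6)^2 = 25/36
P(≥1) = 1 - 25/36 = 11/36

P = 11/36 ≈ 30.56%


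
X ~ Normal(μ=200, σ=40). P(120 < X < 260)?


z₁=(120-200)/40=-2.0, z₂=(260-200)/40=1.5
P = Φ(1.5) - Φ(-2.0) = 0.933193 - 0.022750 = 0.910443 ≈ 0.9104

P(120 < X < 260) ≈ 0.9104


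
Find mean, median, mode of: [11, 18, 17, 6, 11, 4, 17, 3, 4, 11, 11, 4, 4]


Sorted: [3, 4, 4, 4, 4, 6, 11, 11, 11, 11, 17, 17, 18]
Mean = 121/13
Median = 11
Freq: {11: 4, 18: 1, 17: 2, 6: 1, 4: 4, 3: 1}
Mode: [4, 11]

Mean=121/13, Median=11, Mode=[4, 11]


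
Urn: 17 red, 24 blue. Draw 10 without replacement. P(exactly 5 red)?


Hypergeometric: C(17,5)×C(24,5)/C(41,10)
= 6188×42504/1121099408 = 6762/28823

P(X=5) = 6762/28823 ≈ 23.46%


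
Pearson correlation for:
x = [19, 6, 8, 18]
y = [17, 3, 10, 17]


n=4, Σx=51, Σy=47, Σxy=727, Σx²=785, Σy²=687
r = (4×727 - 51×47)/√((4×785 - 51²)(4×687 - 47²))
= 511/√(539×539) = 511/√290521 ≈ 511/539.0000 ≈ 0.9481

r ≈ 0.9481


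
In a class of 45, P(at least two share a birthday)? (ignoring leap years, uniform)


P(all different) = Π(365-i)/365 for i=0..44
= 0.059024
P(match) = 1 - 0.059024 = 0.940976

P ≈ 0.9410 ≈ 94.10%


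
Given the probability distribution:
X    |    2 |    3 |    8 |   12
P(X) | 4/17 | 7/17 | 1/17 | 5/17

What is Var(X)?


E[X] = 97/17
E[X²] = 863/17
Var(X) = E[X²] - (E[X])² = 863/17 - 9409/289 = 5262/289

Var(X) = 5262/289 ≈ 18.2076


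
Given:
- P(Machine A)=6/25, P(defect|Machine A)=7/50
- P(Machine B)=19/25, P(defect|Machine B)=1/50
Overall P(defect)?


P(B) = Σ P(B|Aᵢ)×P(Aᵢ)
  7/50×6/25 = 21/625
  1/50×19/25 = 19/1250
Sum = 61/1250

P(defect) = 61/1250 ≈ 4.88%


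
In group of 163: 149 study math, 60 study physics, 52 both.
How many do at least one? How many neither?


|A∪B| = 149+60-52 = 157
Neither = 163-157 = 6

At least one: 157; Neither: 6


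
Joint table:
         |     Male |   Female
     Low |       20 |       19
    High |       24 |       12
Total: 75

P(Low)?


P(Low) = (20+19)/75 = 39/75 = 13/25

P(Low) = 13/25 ≈ 52.00%


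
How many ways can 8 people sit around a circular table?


Circular arrangements of 8 distinct objects: fix one position to break rotational symmetry.
(n-1)! = 7! = 5040

5040


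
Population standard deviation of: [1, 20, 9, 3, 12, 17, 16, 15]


Mean = 93/8
  (1-93/8)²=7225/64
  (20-93/8)²=4489/64
  (9-93/8)²=441/64
  (3-93/8)²=4761/64
  (12-93/8)²=9/64
  (17-93/8)²=1849/64
  (16-93/8)²=1225/64
  (15-93/8)²=729/64
Σ(x-μ)² = 2591/8
σ² = (2591/8)/8 = 2591/64

σ = √(2591/64) ≈ 6.3627


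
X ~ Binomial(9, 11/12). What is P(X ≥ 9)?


P(X ≥ 9) = Σ P(X=i) for i=9..9
P(X=9) = 2357947691/5159780352
Sum = 2357947691/5159780352

P(X ≥ 9) = 2357947691/5159780352 ≈ 45.70%


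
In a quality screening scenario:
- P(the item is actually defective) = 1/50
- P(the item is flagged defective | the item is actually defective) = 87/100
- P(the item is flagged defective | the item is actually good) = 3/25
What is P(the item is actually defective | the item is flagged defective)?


Using Bayes' theorem:
P(A|B) = P(B|A)·P(A) / P(B)

P(the item is flagged defective) = 87/100 × 1/50 + 3/25 × 49/50
= 87/5000 + 147/1250 = 27/200

P(the item is actually defective|the item is flagged defective) = (87/5000) / (27/200) = 29/225

P(the item is actually defective|the item is flagged defective) = 29/225 ≈ 12.89%


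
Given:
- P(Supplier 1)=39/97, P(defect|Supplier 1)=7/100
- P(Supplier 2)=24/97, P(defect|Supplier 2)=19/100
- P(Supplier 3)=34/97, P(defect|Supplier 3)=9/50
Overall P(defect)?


P(B) = Σ P(B|Aᵢ)×P(Aᵢ)
  7/100×39/97 = 273/9700
  19/100×24/97 = 114/2425
  9/50×34/97 = 153/2425
Sum = 1341/9700

P(defect) = 1341/9700 ≈ 13.82%


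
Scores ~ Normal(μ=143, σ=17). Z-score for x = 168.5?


z = (x - μ)/σ = (168.5 - 143)/17 = 1.5

z = 1.5


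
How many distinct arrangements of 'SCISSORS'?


Letters: 8, freq: {'S': 4, 'C': 1, 'I': 1, 'O': 1, 'R': 1}
8!/(4!×1!×1!×1!×1!) = 40320/24 = 1680

1680


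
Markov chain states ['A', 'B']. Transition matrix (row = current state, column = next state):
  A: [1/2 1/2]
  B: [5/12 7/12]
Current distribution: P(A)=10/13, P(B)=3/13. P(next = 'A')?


P(next=A) = Σᵢ P(now=i)×P(i→A)
= 10/13×1/2 + 3/13×5/12
= 5/13 + 5/52 = 25/52

P = 25/52 ≈ 0.4808


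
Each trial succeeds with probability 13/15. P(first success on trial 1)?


Geometric: P(X=1) = (1-p)^(k-1)×p = (2/15)^0×13/15 = 13/15

P(X=1) = 13/15 ≈ 86.67%


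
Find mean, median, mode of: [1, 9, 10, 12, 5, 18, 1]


Sorted: [1, 1, 5, 9, 10, 12, 18]
Mean = 56/7 = 8
Median = 9
Freq: {1: 2, 9: 1, 10: 1, 12: 1, 5: 1, 18: 1}
Mode: [1]

Mean=8, Median=9, Mode=1


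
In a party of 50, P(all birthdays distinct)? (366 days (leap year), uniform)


P(all different) = Π(366-i)/366 for i=0..49
= (366/366)×(365/366)×...×(317/366)
= 0.029927

P ≈ 0.0299 ≈ 2.99%


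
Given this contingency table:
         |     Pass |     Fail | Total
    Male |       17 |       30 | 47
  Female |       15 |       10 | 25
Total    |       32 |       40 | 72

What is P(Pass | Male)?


P(Pass | Male) = 17/(17+30) = 17/47

P(Pass|Male) = 17/47 ≈ 36.17%


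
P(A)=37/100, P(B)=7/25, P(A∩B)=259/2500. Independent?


P(A)×P(B) = 259/2500
P(A∩B) = 259/2500
Equal ✓ → Independent

Yes, independent


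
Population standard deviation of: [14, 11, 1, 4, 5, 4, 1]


Mean = 40/7
  (14-40/7)²=3364/49
  (11-40/7)²=1369/49
  (1-40/7)²=1089/49
  (4-40/7)²=144/49
  (5-40/7)²=25/49
  (4-40/7)²=144/49
  (1-40/7)²=1089/49
Σ(x-μ)² = 1032/7
σ² = (1032/7)/7 = 1032/49

σ = √(1032/49) ≈ 4.5893
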